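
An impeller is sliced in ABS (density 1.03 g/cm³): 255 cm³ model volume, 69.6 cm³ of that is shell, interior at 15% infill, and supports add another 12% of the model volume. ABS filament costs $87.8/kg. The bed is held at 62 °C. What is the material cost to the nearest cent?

Interior volume: 255 − 69.6 → 185.4 cm³.
Infill volume: 0.15 × 185.4 → 27.81 cm³.
Support: 0.12 × 255 → 30.6 cm³.
Total printed volume = 69.6 + 27.81 + 30.6, so 128.01 cm³.
Mass: 128.01 × 1.03 → 131.8503 g.
At $87.8/kg: 131.8503/1000 × 87.8 = $11.58.

$11.58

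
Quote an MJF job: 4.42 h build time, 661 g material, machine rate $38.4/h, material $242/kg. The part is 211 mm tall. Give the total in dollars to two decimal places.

$329.69

Time charge = 38.4 × 4.42 = $169.728.
Material cost = 242 × 661/1000, so $159.962.
Total = 169.728 + 159.962 = $329.69.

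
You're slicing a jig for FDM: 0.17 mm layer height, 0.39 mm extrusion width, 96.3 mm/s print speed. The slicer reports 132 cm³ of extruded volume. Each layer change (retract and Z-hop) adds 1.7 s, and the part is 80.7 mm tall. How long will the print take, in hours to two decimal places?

Line area = 0.17 × 0.39 = 0.0663 mm².
Toolpath length = 132 cm³ / 0.0663 mm² = 132000 / 0.0663 = 1990950.2 mm.
Time extruding = 1990950.2 / 96.3, so 20674.5 s.
Layer count = ceil(80.7 / 0.17) = 475.
Z-hop total = 475 × 1.7 = 807.5 s.
Altogether 20674.5 + 807.5 = 21482 s, i.e. 5.97 hours.

5.97 hours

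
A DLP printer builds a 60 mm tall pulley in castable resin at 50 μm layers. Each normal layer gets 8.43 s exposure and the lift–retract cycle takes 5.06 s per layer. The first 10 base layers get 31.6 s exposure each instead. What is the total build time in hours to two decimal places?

Layers = ⌈60/0.05⌉ = 1200.
Burn-in layers = 10 × (31.6 + 5.06), so 366.6 s.
Normal layers = 1190 × (8.43 + 5.06), so 16053.1 s.
Sum: 366.6 + 16053.1 = 16419.7 s → 4.56 hours.

4.56 hours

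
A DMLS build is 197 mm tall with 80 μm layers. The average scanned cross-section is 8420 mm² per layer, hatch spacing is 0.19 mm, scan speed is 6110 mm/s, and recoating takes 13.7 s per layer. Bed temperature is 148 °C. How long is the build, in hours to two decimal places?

14.34 hours

Layers = ⌈197/0.08⌉ = 2463.
Hatch length per layer = 8420 / 0.19 = 44315.8 mm.
Per-layer scan time: 44315.8 / 6110 → 7.253 s.
Layer cycle = 7.253 + 13.7, so 20.953 s.
2463 layers × 20.953 s/layer = 51607.239 s, i.e. 14.34 hours.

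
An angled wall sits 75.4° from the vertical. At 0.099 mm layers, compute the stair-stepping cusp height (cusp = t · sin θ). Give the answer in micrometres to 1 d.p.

95.8 μm

h_c = t·sin θ = 0.099 × 0.9677 = 0.095802 mm (95.8 μm).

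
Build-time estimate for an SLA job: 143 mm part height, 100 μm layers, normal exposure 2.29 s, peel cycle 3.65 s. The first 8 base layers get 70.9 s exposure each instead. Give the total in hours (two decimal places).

2.51 hours

Layers = ⌈143/0.1⌉ = 1430.
Base layers = 8 × (70.9 + 3.65) = 596.4 s.
Normal layers: 1422 × (2.29 + 3.65) → 8446.68 s.
Sum: 596.4 + 8446.68 = 9043.08 s → 2.51 hours.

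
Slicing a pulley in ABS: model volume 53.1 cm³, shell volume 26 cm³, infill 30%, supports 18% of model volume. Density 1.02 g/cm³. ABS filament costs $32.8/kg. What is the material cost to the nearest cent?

$1.46

Interior volume = 53.1 − 26, so 27.1 cm³.
Infill volume: 0.30 × 27.1 → 8.13 cm³.
Support = 0.18 × 53.1, so 9.558 cm³.
Deposited volume = 26 + 8.13 + 9.558, so 43.688 cm³.
Mass: 43.688 × 1.02 → 44.56176 g.
At $32.8/kg: 44.56176/1000 × 32.8 = $1.46.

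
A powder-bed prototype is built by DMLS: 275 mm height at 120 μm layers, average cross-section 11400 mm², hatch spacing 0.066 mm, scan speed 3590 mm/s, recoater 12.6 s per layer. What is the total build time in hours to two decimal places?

Layers = ⌈275/0.12⌉ = 2292.
Scan path per layer = 11400 / 0.066, so 172727.3 mm.
Per-layer scan time: 172727.3 / 3590 → 48.1135 s.
Layer cycle = 48.1135 + 12.6, so 60.7135 s.
Build time = 2292 × 60.7135 = 139155.342 s = 38.65 hours.

38.65 hours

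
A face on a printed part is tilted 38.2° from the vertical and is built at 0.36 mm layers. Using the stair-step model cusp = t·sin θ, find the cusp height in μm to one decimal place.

222.6 μm

Cusp = layer height × sin(38.2°) = 0.36 × 0.6184 = 0.222624 mm = 222.6 μm.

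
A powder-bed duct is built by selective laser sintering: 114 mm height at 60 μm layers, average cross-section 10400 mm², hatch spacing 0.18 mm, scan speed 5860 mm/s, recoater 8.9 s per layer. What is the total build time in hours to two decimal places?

9.90 hours

Number of layers: 114 / 0.06 → 1900 (rounded up).
Hatch length per layer: 10400 / 0.18 → 57777.8 mm.
Per-layer scan time: 57777.8 / 5860 → 9.8597 s.
Layer cycle = 9.8597 + 8.9 = 18.7597 s.
Build time = 1900 × 18.7597 = 35643.43 s = 9.90 hours.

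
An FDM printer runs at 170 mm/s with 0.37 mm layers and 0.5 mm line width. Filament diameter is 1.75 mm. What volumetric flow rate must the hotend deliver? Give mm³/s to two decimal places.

31.45

Extrusion cross-section = 0.37 × 0.5, so 0.185 mm².
Q = v·A = 170 × 0.185 = 31.45 mm³/s.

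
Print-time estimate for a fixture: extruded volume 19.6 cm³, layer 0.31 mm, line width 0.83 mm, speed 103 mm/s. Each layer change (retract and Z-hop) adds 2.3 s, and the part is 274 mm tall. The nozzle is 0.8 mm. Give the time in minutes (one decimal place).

46.2 minutes

Extrusion cross-section = 0.31 × 0.83, so 0.2573 mm².
Total extruded path = 19600/0.2573 = 76175.7 mm.
Extrusion time = 76175.7 / 103, so 739.6 s.
Layers = ⌈274/0.31⌉ = 884.
Non-print overhead = 884 × 2.3 = 2033.2 s.
Total = 739.6 + 2033.2 = 2772.8 s = 46.2 minutes.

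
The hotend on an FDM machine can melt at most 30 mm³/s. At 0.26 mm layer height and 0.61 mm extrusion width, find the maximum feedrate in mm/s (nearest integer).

189 mm/s

A: 0.26 × 0.61 → 0.1586 mm².
Max speed = 30 / 0.1586 = 189.16 ≈ 189 mm/s.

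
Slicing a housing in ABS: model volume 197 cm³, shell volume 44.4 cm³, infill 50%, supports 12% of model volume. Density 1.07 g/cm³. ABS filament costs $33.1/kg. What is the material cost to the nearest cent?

Volume inside the shell: 197 − 44.4 → 152.6 cm³.
Infill volume: 0.50 × 152.6 → 76.3 cm³.
Support: 0.12 × 197 → 23.64 cm³.
Total extruded: 44.4 + 76.3 + 23.64 → 144.34 cm³.
Mass = 144.34 × 1.07 = 154.4438 g.
At $33.1/kg: 154.4438/1000 × 33.1 = $5.11.

$5.11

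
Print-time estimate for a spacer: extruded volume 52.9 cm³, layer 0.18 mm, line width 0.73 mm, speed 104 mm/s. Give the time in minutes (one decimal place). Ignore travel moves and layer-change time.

64.5 minutes

Bead cross-section: 0.18 × 0.73 → 0.1314 mm².
Total extruded path = 52900/0.1314 = 402587.5 mm.
Print-move time = 402587.5 / 104, so 3871 s.
In the requested units: 3871 s = 64.5 minutes.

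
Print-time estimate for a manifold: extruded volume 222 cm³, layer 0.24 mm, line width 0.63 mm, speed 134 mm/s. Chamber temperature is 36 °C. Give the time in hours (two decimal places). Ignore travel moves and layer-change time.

3.04 hours

Extrusion cross-section: 0.24 × 0.63 → 0.1512 mm².
Total extruded path = 222000/0.1512 = 1468254 mm.
Print-move time: 1468254 / 134 → 10957.1 s.
In the requested units: 10957.1 s = 3.04 hours.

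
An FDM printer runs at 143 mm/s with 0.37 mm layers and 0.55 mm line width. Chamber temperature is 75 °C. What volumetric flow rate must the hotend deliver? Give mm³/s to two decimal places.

Bead cross-section: 0.37 × 0.55 → 0.2035 mm².
Q = v·A = 143 × 0.2035 = 29.10 mm³/s.

29.10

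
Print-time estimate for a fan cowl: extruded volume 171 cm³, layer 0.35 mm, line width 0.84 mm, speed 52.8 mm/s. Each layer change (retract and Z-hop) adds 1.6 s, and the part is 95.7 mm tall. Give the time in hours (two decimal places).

3.18 hours

Bead cross-section = 0.35 × 0.84 = 0.294 mm².
Toolpath length = 171 cm³ / 0.294 mm² = 171000 / 0.294 = 581632.7 mm.
Extrusion time = 581632.7 / 52.8 = 11015.8 s.
Layer count = ceil(95.7 / 0.35) = 274.
Non-print overhead = 274 × 1.6 = 438.4 s.
Total = 11015.8 + 438.4 = 11454.2 s = 3.18 hours.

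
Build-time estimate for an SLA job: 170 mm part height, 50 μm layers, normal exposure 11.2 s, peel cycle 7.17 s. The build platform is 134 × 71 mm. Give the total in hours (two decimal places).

Layer count = ceil(170 / 0.05) = 3400.
Each layer takes = 11.2 + 7.17 = 18.37 s.
Total = 3400 × 18.37 = 62458 s = 17.35 hours.

17.35 hours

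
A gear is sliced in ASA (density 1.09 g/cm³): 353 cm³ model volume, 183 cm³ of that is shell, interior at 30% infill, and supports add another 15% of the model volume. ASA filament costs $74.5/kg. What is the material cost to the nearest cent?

$23.30

Volume inside the shell = 353 − 183, so 170 cm³.
Deposited infill = 0.30 × 170, so 51 cm³.
Support: 0.15 × 353 → 52.95 cm³.
Total extruded: 183 + 51 + 52.95 → 286.95 cm³.
Mass: 286.95 × 1.09 → 312.7755 g.
At $74.5/kg: 312.7755/1000 × 74.5 = $23.30.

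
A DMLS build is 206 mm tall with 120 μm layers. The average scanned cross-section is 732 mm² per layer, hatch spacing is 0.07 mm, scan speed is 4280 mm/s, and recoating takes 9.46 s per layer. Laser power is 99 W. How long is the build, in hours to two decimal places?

5.68 hours

Number of layers: 206 / 0.12 → 1717 (rounded up).
Scan path per layer = 732 / 0.07, so 10457.1 mm.
Per-layer scan time: 10457.1 / 4280 → 2.4432 s.
Layer cycle: 2.4432 + 9.46 → 11.9032 s.
Total: 1717 × 11.9032 s = 20437.7944 s → 5.68 hours.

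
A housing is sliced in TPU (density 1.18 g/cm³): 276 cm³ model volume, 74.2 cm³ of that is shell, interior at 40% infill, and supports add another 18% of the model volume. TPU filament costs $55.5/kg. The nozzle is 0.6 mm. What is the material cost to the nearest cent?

Interior volume = 276 − 74.2 = 201.8 cm³.
Infill deposited = 0.40 × 201.8 = 80.72 cm³.
Support = 0.18 × 276, so 49.68 cm³.
Deposited volume = 74.2 + 80.72 + 49.68 = 204.6 cm³.
Mass = 204.6 × 1.18 = 241.428 g.
At $55.5/kg: 241.428/1000 × 55.5 = $13.40.

$13.40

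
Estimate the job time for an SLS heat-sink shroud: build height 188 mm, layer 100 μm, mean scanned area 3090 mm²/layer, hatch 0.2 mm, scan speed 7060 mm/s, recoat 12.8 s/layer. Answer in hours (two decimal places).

Number of layers: 188 / 0.1 → 1880 (rounded up).
Per-layer scan distance: 3090 / 0.2 → 15450 mm.
Per-layer scan time: 15450 / 7060 → 2.1884 s.
Time per layer = 2.1884 + 12.8, so 14.9884 s.
1880 layers × 14.9884 s/layer = 28178.192 s, i.e. 7.83 hours.

7.83 hours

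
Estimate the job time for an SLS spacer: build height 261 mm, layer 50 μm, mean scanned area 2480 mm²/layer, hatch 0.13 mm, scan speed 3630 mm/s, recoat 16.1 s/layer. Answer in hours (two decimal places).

Layers = ⌈261/0.05⌉ = 5220.
Hatch length per layer: 2480 / 0.13 → 19076.9 mm.
Scan time per layer = 19076.9 / 3630, so 5.2553 s.
Per-layer time: 5.2553 + 16.1 → 21.3553 s.
Build time = 5220 × 21.3553 = 111474.666 s = 30.97 hours.

30.97 hours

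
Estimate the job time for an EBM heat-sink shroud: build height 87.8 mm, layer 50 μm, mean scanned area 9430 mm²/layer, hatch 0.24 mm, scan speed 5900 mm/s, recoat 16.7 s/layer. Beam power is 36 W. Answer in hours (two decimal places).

Layer count = ceil(87.8 / 0.05) = 1756.
Hatch length per layer = 9430 / 0.24, so 39291.7 mm.
Per-layer scan time = 39291.7 / 5900 = 6.6596 s.
Layer cycle = 6.6596 + 16.7, so 23.3596 s.
1756 layers × 23.3596 s/layer = 41019.4576 s, i.e. 11.39 hours.

11.39 hours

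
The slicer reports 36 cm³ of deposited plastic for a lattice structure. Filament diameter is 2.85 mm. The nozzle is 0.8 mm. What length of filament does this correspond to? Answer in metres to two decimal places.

5.64 m

A = π r² = π × 1.425² = 6.3794 mm².
Length = 36 cm³ / 6.3794 mm² = 36000 / 6.3794 = 5643.16 mm = 5.64 m.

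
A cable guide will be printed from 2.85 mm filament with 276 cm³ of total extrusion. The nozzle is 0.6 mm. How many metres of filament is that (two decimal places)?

Cross-section of 2.85 mm filament: π·(2.85/2)² = 6.3794 mm².
L = 276000 mm³ / 6.3794 mm² = 43264.26 mm, i.e. 43.26 m.

43.26 m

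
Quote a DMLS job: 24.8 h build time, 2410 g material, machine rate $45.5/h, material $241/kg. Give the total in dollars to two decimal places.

$1709.21

Time charge = 45.5 × 24.8 = $1128.40.
Feedstock cost: 241 × 2410/1000 → $580.81.
Total = 1128.40 + 580.81 = $1709.21.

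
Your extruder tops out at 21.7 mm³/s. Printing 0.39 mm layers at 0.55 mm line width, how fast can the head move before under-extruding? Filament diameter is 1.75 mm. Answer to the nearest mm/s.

Bead cross-section: 0.39 × 0.55 → 0.2145 mm².
Max speed = 21.7 / 0.2145 = 101.17 ≈ 101 mm/s.

101 mm/s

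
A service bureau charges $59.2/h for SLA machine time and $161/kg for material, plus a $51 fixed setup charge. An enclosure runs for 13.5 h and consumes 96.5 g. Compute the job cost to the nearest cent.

$865.74

Machine-time cost = 59.2 × 13.5 = $799.20.
Material charge = 161 × 96.5/1000, so $15.5365.
Adding setup: 799.20 + 15.5365 + 51 → 865.7365 ≈ $865.74.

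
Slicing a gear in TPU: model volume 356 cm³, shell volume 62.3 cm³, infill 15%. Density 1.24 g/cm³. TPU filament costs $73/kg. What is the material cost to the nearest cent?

$9.63

Interior volume = 356 − 62.3, so 293.7 cm³.
Deposited infill = 0.15 × 293.7 = 44.055 cm³.
Deposited volume: 62.3 + 44.055 → 106.355 cm³.
Mass = 106.355 × 1.24, so 131.8802 g.
At $73/kg: 131.8802/1000 × 73 = $9.63.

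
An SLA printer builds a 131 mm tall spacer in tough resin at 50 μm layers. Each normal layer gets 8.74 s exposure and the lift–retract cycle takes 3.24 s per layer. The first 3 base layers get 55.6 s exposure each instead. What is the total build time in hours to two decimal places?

8.76 hours

Number of layers: 131 / 0.05 → 2620 (rounded up).
Burn-in layers = 3 × (55.6 + 3.24) = 176.52 s.
Remaining layers: 2617 × (8.74 + 3.24) → 31351.66 s.
Total = 176.52 + 31351.66 = 31528.18 s = 8.76 hours.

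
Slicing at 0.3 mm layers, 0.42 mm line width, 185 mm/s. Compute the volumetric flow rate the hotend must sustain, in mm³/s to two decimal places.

23.31

Bead cross-section = 0.3 × 0.42 = 0.126 mm².
Q = v·A = 185 × 0.126 = 23.31 mm³/s.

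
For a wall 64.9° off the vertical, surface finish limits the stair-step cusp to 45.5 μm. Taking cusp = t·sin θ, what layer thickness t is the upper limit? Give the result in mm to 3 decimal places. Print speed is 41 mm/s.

sin(64.9°) = 0.9056; t_max = 0.0455/0.9056 = 0.050 mm.

0.050 mm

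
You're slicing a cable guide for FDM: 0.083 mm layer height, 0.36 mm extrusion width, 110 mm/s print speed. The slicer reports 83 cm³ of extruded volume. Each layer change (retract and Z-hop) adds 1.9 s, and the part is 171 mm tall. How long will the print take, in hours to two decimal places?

8.10 hours

Bead cross-section = 0.083 × 0.36, so 0.02988 mm².
Path length: 83000 mm³ / 0.02988 mm² → 2777777.8 mm.
Print-move time = 2777777.8 / 110, so 25252.5 s.
Number of layers: 171 / 0.083 → 2061 (rounded up).
Layer-change overhead = 2061 × 1.9 = 3915.9 s.
Altogether 25252.5 + 3915.9 = 29168.4 s, i.e. 8.10 hours.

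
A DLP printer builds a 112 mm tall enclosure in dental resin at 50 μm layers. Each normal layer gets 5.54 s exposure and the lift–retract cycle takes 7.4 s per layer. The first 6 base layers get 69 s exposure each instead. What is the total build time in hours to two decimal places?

Layer count = ceil(112 / 0.05) = 2240.
Bottom layers = 6 × (69 + 7.4) = 458.4 s.
Regular layers: 2234 × (5.54 + 7.4) → 28907.96 s.
Total = 458.4 + 28907.96 = 29366.36 s = 8.16 hours.

8.16 hours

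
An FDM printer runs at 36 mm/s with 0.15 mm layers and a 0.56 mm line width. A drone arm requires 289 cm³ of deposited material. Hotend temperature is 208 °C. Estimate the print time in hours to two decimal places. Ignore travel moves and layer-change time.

Line area = 0.15 × 0.56 = 0.084 mm².
Total extruded path = 289000/0.084 = 3440476.2 mm.
Time extruding: 3440476.2 / 36 → 95568.8 s.
95568.8 s = 26.55 hours.

26.55 hours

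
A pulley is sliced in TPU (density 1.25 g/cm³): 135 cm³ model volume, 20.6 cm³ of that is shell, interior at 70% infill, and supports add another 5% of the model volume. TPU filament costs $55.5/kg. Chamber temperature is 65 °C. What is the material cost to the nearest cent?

Interior volume = 135 − 20.6, so 114.4 cm³.
Deposited infill = 0.70 × 114.4 = 80.08 cm³.
Support: 0.05 × 135 → 6.75 cm³.
Total extruded = 20.6 + 80.08 + 6.75 = 107.43 cm³.
Mass = 107.43 × 1.25 = 134.2875 g.
At $55.5/kg: 134.2875/1000 × 55.5 = $7.45.

$7.45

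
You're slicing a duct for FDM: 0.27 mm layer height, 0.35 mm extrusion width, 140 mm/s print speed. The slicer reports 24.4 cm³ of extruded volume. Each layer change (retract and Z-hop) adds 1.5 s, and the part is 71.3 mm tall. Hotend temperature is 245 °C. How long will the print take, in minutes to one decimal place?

37.4 minutes

Extrusion cross-section: 0.27 × 0.35 → 0.0945 mm².
Path length: 24400 mm³ / 0.0945 mm² → 258201.1 mm.
Time extruding = 258201.1 / 140, so 1844.3 s.
Number of layers: 71.3 / 0.27 → 265 (rounded up).
Layer-change overhead = 265 × 1.5, so 397.5 s.
Total = 1844.3 + 397.5 = 2241.8 s = 37.4 minutes.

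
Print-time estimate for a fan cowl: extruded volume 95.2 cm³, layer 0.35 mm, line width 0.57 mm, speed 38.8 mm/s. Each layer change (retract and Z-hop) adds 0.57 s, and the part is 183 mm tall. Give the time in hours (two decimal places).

3.50 hours

Bead cross-section: 0.35 × 0.57 → 0.1995 mm².
Path length: 95200 mm³ / 0.1995 mm² → 477193 mm.
Extrusion time: 477193 / 38.8 → 12298.8 s.
Number of layers: 183 / 0.35 → 523 (rounded up).
Non-print overhead = 523 × 0.57, so 298.11 s.
Altogether 12298.8 + 298.11 = 12596.91 s, i.e. 3.50 hours.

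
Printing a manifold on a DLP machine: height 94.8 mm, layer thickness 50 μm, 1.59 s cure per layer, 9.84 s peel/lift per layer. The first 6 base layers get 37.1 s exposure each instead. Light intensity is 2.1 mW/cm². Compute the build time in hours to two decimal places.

6.08 hours

Number of layers: 94.8 / 0.05 → 1896 (rounded up).
Bottom layers: 6 × (37.1 + 9.84) → 281.64 s.
Regular layers = 1890 × (1.59 + 9.84), so 21602.7 s.
Total = 281.64 + 21602.7 = 21884.34 s = 6.08 hours.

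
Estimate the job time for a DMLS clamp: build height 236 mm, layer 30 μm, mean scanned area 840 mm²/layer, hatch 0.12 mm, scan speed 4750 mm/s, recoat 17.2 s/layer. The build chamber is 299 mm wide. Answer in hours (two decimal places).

Number of layers: 236 / 0.03 → 7867 (rounded up).
Per-layer scan distance = 840 / 0.12 = 7000 mm.
Laser time per layer = 7000 / 4750 = 1.4737 s.
Layer cycle = 1.4737 + 17.2, so 18.6737 s.
Total: 7867 × 18.6737 s = 146905.9979 s → 40.81 hours.

40.81 hours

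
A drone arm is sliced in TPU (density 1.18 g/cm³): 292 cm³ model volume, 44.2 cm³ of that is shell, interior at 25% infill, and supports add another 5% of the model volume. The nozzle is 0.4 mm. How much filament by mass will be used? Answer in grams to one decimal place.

142.5 g

Infill region = 292 − 44.2, so 247.8 cm³.
Deposited infill = 0.25 × 247.8, so 61.95 cm³.
Support = 0.05 × 292 = 14.6 cm³.
Total extruded = 44.2 + 61.95 + 14.6, so 120.75 cm³.
Mass = 120.75 × 1.18, so 142.485 g.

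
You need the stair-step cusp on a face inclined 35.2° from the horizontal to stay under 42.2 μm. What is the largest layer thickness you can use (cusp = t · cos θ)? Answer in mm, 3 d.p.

0.052 mm

cos(35.2°) = 0.8171; t_max = 0.0422/0.8171 = 0.052 mm.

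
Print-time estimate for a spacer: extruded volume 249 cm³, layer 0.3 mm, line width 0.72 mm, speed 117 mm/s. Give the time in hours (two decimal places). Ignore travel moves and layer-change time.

2.74 hours

Bead cross-section = 0.3 × 0.72, so 0.216 mm².
Toolpath length = 249 cm³ / 0.216 mm² = 249000 / 0.216 = 1152777.8 mm.
Extrusion time = 1152777.8 / 117 = 9852.8 s.
9852.8 s = 2.74 hours.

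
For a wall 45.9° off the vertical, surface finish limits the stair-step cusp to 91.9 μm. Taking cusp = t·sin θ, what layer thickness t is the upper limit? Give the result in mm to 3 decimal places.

sin(45.9°) = 0.7181; t_max = 0.0919/0.7181 = 0.128 mm.

0.128 mm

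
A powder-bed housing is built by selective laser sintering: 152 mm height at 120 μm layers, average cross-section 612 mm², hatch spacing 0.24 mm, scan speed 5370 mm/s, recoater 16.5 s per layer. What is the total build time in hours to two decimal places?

5.97 hours

Layer count = ceil(152 / 0.12) = 1267.
Scan path per layer = 612 / 0.24 = 2550 mm.
Laser time per layer = 2550 / 5370 = 0.4749 s.
Time per layer = 0.4749 + 16.5 = 16.9749 s.
Total: 1267 × 16.9749 s = 21507.1983 s → 5.97 hours.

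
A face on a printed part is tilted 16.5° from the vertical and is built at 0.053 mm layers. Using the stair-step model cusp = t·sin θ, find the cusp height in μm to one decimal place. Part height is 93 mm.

Cusp = layer height × sin(16.5°) = 0.053 × 0.2840 = 0.015052 mm = 15.1 μm.

15.1 μm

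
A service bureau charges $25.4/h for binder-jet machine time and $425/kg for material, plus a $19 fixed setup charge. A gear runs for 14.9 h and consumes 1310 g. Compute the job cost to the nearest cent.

Time charge = 25.4 × 14.9, so $378.46.
Material cost: 425 × 1310/1000 → $556.75.
Total = 378.46 + 556.75 + 19 = $954.21.

$954.21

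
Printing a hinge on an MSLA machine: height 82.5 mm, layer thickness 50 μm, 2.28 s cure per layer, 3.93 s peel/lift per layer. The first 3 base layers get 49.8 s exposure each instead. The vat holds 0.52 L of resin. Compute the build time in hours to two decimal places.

2.89 hours

Layers = ⌈82.5/0.05⌉ = 1650.
Base layers: 3 × (49.8 + 3.93) → 161.19 s.
Remaining layers = 1647 × (2.28 + 3.93), so 10227.87 s.
Total = 161.19 + 10227.87 = 10389.06 s = 2.89 hours.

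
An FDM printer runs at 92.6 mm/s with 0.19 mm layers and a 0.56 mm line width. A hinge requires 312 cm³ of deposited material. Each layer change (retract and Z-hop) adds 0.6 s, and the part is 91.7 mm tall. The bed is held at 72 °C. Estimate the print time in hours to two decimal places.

8.88 hours

Bead cross-section = 0.19 × 0.56, so 0.1064 mm².
Total extruded path = 312000/0.1064 = 2932330.8 mm.
Print-move time: 2932330.8 / 92.6 → 31666.6 s.
Layers = ⌈91.7/0.19⌉ = 483.
Non-print overhead = 483 × 0.6 = 289.8 s.
Total = 31666.6 + 289.8 = 31956.4 s = 8.88 hours.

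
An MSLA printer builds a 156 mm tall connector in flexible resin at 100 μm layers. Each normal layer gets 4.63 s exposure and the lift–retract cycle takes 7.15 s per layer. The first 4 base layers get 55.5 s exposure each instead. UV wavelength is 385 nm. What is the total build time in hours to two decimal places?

5.16 hours

Number of layers: 156 / 0.1 → 1560 (rounded up).
Base layers = 4 × (55.5 + 7.15) = 250.6 s.
Remaining layers = 1556 × (4.63 + 7.15) = 18329.68 s.
Sum: 250.6 + 18329.68 = 18580.28 s → 5.16 hours.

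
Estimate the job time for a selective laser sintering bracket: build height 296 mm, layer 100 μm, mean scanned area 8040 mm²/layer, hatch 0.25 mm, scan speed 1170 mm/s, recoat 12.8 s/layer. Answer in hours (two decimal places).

Number of layers: 296 / 0.1 → 2960 (rounded up).
Scan path per layer: 8040 / 0.25 → 32160 mm.
Per-layer scan time = 32160 / 1170 = 27.4872 s.
Time per layer = 27.4872 + 12.8 = 40.2872 s.
Build time = 2960 × 40.2872 = 119250.112 s = 33.13 hours.

33.13 hours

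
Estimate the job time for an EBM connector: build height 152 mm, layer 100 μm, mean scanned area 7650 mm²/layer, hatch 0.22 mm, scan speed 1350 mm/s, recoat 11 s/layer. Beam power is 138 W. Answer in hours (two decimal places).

15.52 hours

Layer count = ceil(152 / 0.1) = 1520.
Scan path per layer = 7650 / 0.22, so 34772.7 mm.
Beam time per layer: 34772.7 / 1350 → 25.7576 s.
Per-layer time: 25.7576 + 11 → 36.7576 s.
1520 layers × 36.7576 s/layer = 55871.552 s, i.e. 15.52 hours.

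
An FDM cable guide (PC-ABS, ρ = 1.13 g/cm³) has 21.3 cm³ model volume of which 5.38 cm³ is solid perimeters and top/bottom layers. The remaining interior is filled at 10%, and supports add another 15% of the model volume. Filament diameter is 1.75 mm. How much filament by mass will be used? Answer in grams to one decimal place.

Interior volume = 21.3 − 5.38, so 15.92 cm³.
Deposited infill = 0.10 × 15.92 = 1.592 cm³.
Support = 0.15 × 21.3, so 3.195 cm³.
Total extruded: 5.38 + 1.592 + 3.195 → 10.167 cm³.
Mass = 10.167 × 1.13 = 11.48871 g.

11.5 g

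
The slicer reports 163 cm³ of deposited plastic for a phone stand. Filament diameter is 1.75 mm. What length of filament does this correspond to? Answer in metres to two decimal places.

67.77 m

Filament cross-section = π × (1.75/2)² = 2.4053 mm².
Length = 163 cm³ / 2.4053 mm² = 163000 / 2.4053 = 67767.01 mm = 67.77 m.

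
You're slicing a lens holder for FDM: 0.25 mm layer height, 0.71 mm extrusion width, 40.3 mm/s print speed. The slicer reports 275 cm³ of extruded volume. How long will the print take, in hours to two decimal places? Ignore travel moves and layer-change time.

10.68 hours

Line area = 0.25 × 0.71, so 0.1775 mm².
Toolpath length = 275 cm³ / 0.1775 mm² = 275000 / 0.1775 = 1549295.8 mm.
Print-move time = 1549295.8 / 40.3 = 38444.1 s.
That's 38444.1 s → 10.68 hours.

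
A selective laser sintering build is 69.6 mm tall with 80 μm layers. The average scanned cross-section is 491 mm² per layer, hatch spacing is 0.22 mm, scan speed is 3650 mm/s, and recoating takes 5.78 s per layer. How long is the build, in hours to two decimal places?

Layers = ⌈69.6/0.08⌉ = 870.
Hatch length per layer = 491 / 0.22 = 2231.8 mm.
Scan time per layer = 2231.8 / 3650, so 0.6115 s.
Layer cycle: 0.6115 + 5.78 → 6.3915 s.
870 layers × 6.3915 s/layer = 5560.605 s, i.e. 1.54 hours.

1.54 hours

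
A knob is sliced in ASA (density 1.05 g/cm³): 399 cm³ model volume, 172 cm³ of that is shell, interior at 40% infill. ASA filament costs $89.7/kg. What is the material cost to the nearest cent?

Interior volume = 399 − 172, so 227 cm³.
Infill volume = 0.40 × 227, so 90.8 cm³.
Deposited volume: 172 + 90.8 → 262.8 cm³.
Mass = 262.8 × 1.05, so 275.94 g.
At $89.7/kg: 275.94/1000 × 89.7 = $24.75.

$24.75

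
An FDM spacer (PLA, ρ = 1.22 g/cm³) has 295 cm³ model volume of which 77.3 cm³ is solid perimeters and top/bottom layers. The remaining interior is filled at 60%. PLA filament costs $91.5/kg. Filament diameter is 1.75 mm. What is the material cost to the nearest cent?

$23.21

Infill region = 295 − 77.3, so 217.7 cm³.
Infill deposited = 0.60 × 217.7 = 130.62 cm³.
Total printed volume = 77.3 + 130.62 = 207.92 cm³.
Mass: 207.92 × 1.22 → 253.6624 g.
At $91.5/kg: 253.6624/1000 × 91.5 = $23.21.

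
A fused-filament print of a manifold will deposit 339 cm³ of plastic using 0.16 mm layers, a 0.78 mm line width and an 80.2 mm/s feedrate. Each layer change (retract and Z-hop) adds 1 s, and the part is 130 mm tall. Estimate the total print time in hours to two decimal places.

9.63 hours

Line area: 0.16 × 0.78 → 0.1248 mm².
Path length: 339000 mm³ / 0.1248 mm² → 2716346.2 mm.
Time extruding = 2716346.2 / 80.2 = 33869.7 s.
Layers = ⌈130/0.16⌉ = 813.
Layer-change overhead = 813 × 1 = 813 s.
Total = 33869.7 + 813 = 34682.7 s = 9.63 hours.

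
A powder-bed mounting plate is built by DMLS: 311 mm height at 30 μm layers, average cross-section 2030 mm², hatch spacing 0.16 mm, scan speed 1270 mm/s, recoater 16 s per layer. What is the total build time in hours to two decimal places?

Layers = ⌈311/0.03⌉ = 10367.
Per-layer scan distance = 2030 / 0.16, so 12687.5 mm.
Per-layer scan time = 12687.5 / 1270, so 9.9902 s.
Time per layer = 9.9902 + 16 = 25.9902 s.
10367 layers × 25.9902 s/layer = 269440.4034 s, i.e. 74.84 hours.

74.84 hours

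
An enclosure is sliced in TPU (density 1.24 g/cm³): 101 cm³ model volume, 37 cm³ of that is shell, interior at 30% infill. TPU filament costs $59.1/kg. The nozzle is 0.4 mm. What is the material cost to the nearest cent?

$4.12

Infill region = 101 − 37 = 64 cm³.
Infill deposited: 0.30 × 64 → 19.2 cm³.
Total printed volume = 37 + 19.2, so 56.2 cm³.
Mass = 56.2 × 1.24 = 69.688 g.
Cost = 69.688 g / 1000 × $59.1/kg = $4.12.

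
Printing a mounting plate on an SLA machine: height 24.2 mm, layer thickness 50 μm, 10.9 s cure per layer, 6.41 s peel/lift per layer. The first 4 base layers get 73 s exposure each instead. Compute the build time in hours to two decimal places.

Layers = ⌈24.2/0.05⌉ = 484.
Bottom layers = 4 × (73 + 6.41), so 317.64 s.
Remaining layers: 480 × (10.9 + 6.41) → 8308.8 s.
Total = 317.64 + 8308.8 = 8626.44 s = 2.40 hours.

2.40 hours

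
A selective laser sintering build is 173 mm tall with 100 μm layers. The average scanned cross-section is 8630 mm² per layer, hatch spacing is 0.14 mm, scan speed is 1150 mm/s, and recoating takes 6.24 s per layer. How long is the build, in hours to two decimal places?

Number of layers: 173 / 0.1 → 1730 (rounded up).
Per-layer scan distance: 8630 / 0.14 → 61642.9 mm.
Laser time per layer: 61642.9 / 1150 → 53.6025 s.
Layer cycle = 53.6025 + 6.24, so 59.8425 s.
1730 layers × 59.8425 s/layer = 103527.525 s, i.e. 28.76 hours.

28.76 hours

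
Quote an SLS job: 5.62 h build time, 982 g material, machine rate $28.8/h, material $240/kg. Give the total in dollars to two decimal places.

Machine-time cost = 28.8 × 5.62 = $161.856.
Material cost = 240 × 982/1000, so $235.68.
Total = 161.856 + 235.68 = 397.536 ≈ $397.54.

$397.54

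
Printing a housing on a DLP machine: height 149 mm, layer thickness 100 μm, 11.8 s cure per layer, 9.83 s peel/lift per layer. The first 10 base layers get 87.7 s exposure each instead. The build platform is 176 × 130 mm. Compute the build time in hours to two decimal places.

9.16 hours

Layer count = ceil(149 / 0.1) = 1490.
Burn-in layers: 10 × (87.7 + 9.83) → 975.3 s.
Regular layers: 1480 × (11.8 + 9.83) → 32012.4 s.
Sum: 975.3 + 32012.4 = 32987.7 s → 9.16 hours.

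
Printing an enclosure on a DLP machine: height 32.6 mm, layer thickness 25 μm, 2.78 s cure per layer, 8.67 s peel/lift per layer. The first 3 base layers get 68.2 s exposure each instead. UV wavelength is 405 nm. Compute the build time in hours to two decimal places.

4.20 hours

Layer count = ceil(32.6 / 0.025) = 1304.
Burn-in layers = 3 × (68.2 + 8.67) = 230.61 s.
Remaining layers: 1301 × (2.78 + 8.67) → 14896.45 s.
Total = 230.61 + 14896.45 = 15127.06 s = 4.20 hours.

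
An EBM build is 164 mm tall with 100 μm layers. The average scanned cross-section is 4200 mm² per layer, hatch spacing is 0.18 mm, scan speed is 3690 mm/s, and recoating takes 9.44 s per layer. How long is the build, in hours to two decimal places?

7.18 hours

Layer count = ceil(164 / 0.1) = 1640.
Per-layer scan distance: 4200 / 0.18 → 23333.3 mm.
Scan time per layer = 23333.3 / 3690, so 6.3234 s.
Per-layer time = 6.3234 + 9.44, so 15.7634 s.
1640 layers × 15.7634 s/layer = 25851.976 s, i.e. 7.18 hours.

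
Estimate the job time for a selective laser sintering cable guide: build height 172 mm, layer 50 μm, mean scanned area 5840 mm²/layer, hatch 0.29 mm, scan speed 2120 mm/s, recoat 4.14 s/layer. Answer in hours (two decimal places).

13.03 hours

Layers = ⌈172/0.05⌉ = 3440.
Per-layer scan distance: 5840 / 0.29 → 20137.9 mm.
Scan time per layer = 20137.9 / 2120 = 9.499 s.
Time per layer = 9.499 + 4.14 = 13.639 s.
3440 layers × 13.639 s/layer = 46918.16 s, i.e. 13.03 hours.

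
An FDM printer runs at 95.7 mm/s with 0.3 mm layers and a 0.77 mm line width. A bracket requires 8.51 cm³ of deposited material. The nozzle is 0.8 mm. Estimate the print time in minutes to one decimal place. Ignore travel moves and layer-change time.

6.4 minutes

Line area = 0.3 × 0.77, so 0.231 mm².
Path length: 8510 mm³ / 0.231 mm² → 36839.8 mm.
Time extruding: 36839.8 / 95.7 → 385 s.
385 s = 6.4 minutes.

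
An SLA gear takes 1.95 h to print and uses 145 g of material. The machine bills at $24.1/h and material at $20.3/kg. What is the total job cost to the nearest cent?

Machine-time cost = 24.1 × 1.95, so $46.995.
Material cost = 20.3 × 145/1000, so $2.9435.
Total = 46.995 + 2.9435 = 49.9385 ≈ $49.94.

$49.94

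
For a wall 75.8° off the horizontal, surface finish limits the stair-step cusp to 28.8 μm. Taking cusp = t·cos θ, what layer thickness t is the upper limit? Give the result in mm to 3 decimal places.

0.117 mm

t = h_c / cos θ = 0.0288 / 0.2453 = 0.117 mm.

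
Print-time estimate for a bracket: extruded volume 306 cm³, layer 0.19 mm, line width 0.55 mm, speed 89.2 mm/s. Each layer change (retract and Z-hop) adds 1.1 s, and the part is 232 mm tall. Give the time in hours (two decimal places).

9.49 hours

Extrusion cross-section: 0.19 × 0.55 → 0.1045 mm².
Toolpath length = 306 cm³ / 0.1045 mm² = 306000 / 0.1045 = 2928229.7 mm.
Print-move time: 2928229.7 / 89.2 → 32827.7 s.
Layer count = ceil(232 / 0.19) = 1222.
Layer-change overhead = 1222 × 1.1 = 1344.2 s.
Total = 32827.7 + 1344.2 = 34171.9 s = 9.49 hours.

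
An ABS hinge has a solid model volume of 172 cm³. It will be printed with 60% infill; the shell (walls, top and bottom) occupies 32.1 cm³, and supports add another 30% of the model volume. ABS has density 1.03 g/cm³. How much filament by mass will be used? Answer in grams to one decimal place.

Interior volume = 172 − 32.1, so 139.9 cm³.
Infill deposited = 0.60 × 139.9 = 83.94 cm³.
Support = 0.30 × 172 = 51.6 cm³.
Total printed volume = 32.1 + 83.94 + 51.6 = 167.64 cm³.
Mass = 167.64 × 1.03, so 172.6692 g.

172.7 g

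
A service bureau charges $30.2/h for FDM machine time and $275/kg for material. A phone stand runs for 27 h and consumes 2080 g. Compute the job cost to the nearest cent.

Machine-time cost = 30.2 × 27, so $815.40.
Feedstock cost = 275 × 2080/1000, so $572.00.
Total = 815.40 + 572.00 = $1387.40.

$1387.40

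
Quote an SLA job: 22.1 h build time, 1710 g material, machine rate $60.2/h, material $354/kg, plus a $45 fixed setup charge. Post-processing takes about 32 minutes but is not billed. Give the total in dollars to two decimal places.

$1980.76

Time charge = 60.2 × 22.1 = $1330.42.
Material charge = 354 × 1710/1000 = $605.34.
Adding setup: 1330.42 + 605.34 + 45 → $1980.76.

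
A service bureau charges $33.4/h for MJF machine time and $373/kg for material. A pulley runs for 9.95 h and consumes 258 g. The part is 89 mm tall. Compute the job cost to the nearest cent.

$428.56

Machine cost = 33.4 × 9.95 = $332.33.
Material cost: 373 × 258/1000 → $96.234.
Total = 332.33 + 96.234 = 428.564 ≈ $428.56.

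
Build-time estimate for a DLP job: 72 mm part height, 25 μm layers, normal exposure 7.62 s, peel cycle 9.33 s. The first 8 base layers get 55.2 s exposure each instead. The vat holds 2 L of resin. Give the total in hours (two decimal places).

Layers = ⌈72/0.025⌉ = 2880.
Burn-in layers = 8 × (55.2 + 9.33) = 516.24 s.
Remaining layers = 2872 × (7.62 + 9.33), so 48680.4 s.
Sum: 516.24 + 48680.4 = 49196.64 s → 13.67 hours.

13.67 hours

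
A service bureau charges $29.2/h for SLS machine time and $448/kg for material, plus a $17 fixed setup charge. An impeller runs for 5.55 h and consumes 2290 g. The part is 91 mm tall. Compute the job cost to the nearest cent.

Machine cost = 29.2 × 5.55 = $162.06.
Material cost = 448 × 2290/1000 = $1025.92.
Adding setup: 162.06 + 1025.92 + 17 → $1204.98.

$1204.98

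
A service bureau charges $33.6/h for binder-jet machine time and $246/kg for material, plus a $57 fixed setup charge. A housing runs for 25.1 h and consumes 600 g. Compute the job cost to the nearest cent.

$1047.96

Machine cost: 33.6 × 25.1 → $843.36.
Feedstock cost: 246 × 600/1000 → $147.60.
Adding setup: 843.36 + 147.60 + 57 → $1047.96.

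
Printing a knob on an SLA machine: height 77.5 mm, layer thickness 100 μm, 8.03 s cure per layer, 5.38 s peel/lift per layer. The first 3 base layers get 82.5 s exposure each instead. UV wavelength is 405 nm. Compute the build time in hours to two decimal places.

Layers = ⌈77.5/0.1⌉ = 775.
Burn-in layers = 3 × (82.5 + 5.38), so 263.64 s.
Normal layers: 772 × (8.03 + 5.38) → 10352.52 s.
Sum: 263.64 + 10352.52 = 10616.16 s → 2.95 hours.

2.95 hours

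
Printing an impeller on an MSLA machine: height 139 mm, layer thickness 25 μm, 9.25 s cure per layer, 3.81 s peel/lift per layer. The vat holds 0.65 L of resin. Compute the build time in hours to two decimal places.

Layers = ⌈139/0.025⌉ = 5560.
Each layer takes: 9.25 + 3.81 → 13.06 s.
Build time: 5560 × 13.06 s = 72613.6 s, i.e. 20.17 hours.

20.17 hours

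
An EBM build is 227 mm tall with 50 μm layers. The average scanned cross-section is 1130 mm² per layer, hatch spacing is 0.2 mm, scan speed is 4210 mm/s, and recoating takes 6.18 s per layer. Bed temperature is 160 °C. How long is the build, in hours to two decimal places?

Layer count = ceil(227 / 0.05) = 4540.
Scan path per layer: 1130 / 0.2 → 5650 mm.
Beam time per layer = 5650 / 4210 = 1.342 s.
Time per layer = 1.342 + 6.18 = 7.522 s.
4540 layers × 7.522 s/layer = 34149.88 s, i.e. 9.49 hours.

9.49 hours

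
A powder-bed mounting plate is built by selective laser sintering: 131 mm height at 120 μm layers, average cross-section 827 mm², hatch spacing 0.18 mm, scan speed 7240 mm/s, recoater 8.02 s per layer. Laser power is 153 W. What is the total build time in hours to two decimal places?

Number of layers: 131 / 0.12 → 1092 (rounded up).
Scan path per layer: 827 / 0.18 → 4594.4 mm.
Per-layer scan time = 4594.4 / 7240 = 0.6346 s.
Per-layer time = 0.6346 + 8.02, so 8.6546 s.
Build time = 1092 × 8.6546 = 9450.8232 s = 2.63 hours.

2.63 hours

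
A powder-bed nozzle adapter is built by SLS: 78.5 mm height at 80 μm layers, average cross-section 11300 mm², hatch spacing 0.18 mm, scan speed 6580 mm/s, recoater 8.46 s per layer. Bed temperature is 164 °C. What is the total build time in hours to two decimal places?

4.91 hours

Layers = ⌈78.5/0.08⌉ = 982.
Hatch length per layer = 11300 / 0.18, so 62777.8 mm.
Laser time per layer = 62777.8 / 6580 = 9.5407 s.
Layer cycle: 9.5407 + 8.46 → 18.0007 s.
Build time = 982 × 18.0007 = 17676.6874 s = 4.91 hours.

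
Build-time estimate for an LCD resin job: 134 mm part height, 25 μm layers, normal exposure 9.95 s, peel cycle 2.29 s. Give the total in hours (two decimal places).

18.22 hours

Layer count = ceil(134 / 0.025) = 5360.
Per-layer time: 9.95 + 2.29 → 12.24 s.
Build time: 5360 × 12.24 s = 65606.4 s, i.e. 18.22 hours.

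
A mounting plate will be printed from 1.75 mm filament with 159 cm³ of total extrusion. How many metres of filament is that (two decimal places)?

66.10 m

Cross-section of 1.75 mm filament: π·(1.75/2)² = 2.4053 mm².
L = 159000 mm³ / 2.4053 mm² = 66104.02 mm, i.e. 66.10 m.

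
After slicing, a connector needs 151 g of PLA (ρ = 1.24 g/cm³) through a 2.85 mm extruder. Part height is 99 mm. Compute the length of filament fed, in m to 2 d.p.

19.09 m

Extruded volume: 151/1.24 = 121.7742 cm³ (121774.2 mm³).
A = π r² = π × 1.425² = 6.3794 mm².
L = V/A = 121774.2/6.3794 = 19088.66 mm → 19.09 m.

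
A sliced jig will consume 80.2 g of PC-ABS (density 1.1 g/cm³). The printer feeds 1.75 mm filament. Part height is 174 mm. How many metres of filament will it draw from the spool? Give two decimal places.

30.31 m

Extruded volume: 80.2/1.1 = 72.9091 cm³ (72909.1 mm³).
Filament cross-section = π × (1.75/2)² = 2.4053 mm².
L = V/A = 72909.1/2.4053 = 30311.85 mm → 30.31 m.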